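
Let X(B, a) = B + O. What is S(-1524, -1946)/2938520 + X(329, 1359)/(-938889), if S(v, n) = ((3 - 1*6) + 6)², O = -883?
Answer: 1636390081/2758944104280 ≈ 0.00059312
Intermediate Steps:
X(B, a) = -883 + B (X(B, a) = B - 883 = -883 + B)
S(v, n) = 9 (S(v, n) = ((3 - 6) + 6)² = (-3 + 6)² = 3² = 9)
S(-1524, -1946)/2938520 + X(329, 1359)/(-938889) = 9/2938520 + (-883 + 329)/(-938889) = 9*(1/2938520) - 554*(-1/938889) = 9/2938520 + 554/938889 = 1636390081/2758944104280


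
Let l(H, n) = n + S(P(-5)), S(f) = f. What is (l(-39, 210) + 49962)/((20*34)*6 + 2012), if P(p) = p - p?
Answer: 12543/1523 ≈ 8.2357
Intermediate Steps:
P(p) = 0
l(H, n) = n (l(H, n) = n + 0 = n)
(l(-39, 210) + 49962)/((20*34)*6 + 2012) = (210 + 49962)/((20*34)*6 + 2012) = 50172/(680*6 + 2012) = 50172/(4080 + 2012) = 50172/6092 = 50172*(1/6092) = 12543/1523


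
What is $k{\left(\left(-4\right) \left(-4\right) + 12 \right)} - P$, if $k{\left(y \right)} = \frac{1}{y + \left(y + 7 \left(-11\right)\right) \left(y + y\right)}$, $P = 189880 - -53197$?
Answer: $- \frac{660197133}{2716} \approx -2.4308 \cdot 10^{5}$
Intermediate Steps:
$P = 243077$ ($P = 189880 + 53197 = 243077$)
$k{\left(y \right)} = \frac{1}{y + 2 y \left(-77 + y\right)}$ ($k{\left(y \right)} = \frac{1}{y + \left(y - 77\right) 2 y} = \frac{1}{y + \left(-77 + y\right) 2 y} = \frac{1}{y + 2 y \left(-77 + y\right)}$)
$k{\left(\left(-4\right) \left(-4\right) + 12 \right)} - P = \frac{1}{\left(\left(-4\right) \left(-4\right) + 12\right) \left(-153 + 2 \left(\left(-4\right) \left(-4\right) + 12\right)\right)} - 243077 = \frac{1}{\left(16 + 12\right) \left(-153 + 2 \left(16 + 12\right)\right)} - 243077 = \frac{1}{28 \left(-153 + 2 \cdot 28\right)} - 243077 = \frac{1}{28 \left(-153 + 56\right)} - 243077 = \frac{1}{28 \left(-97\right)} - 243077 = \frac{1}{28} \left(- \frac{1}{97}\right) - 243077 = - \frac{1}{2716} - 243077 = - \frac{660197133}{2716}$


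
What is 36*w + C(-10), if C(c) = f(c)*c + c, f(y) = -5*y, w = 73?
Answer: 2118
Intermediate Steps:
C(c) = c - 5*c**2 (C(c) = (-5*c)*c + c = -5*c**2 + c = c - 5*c**2)
36*w + C(-10) = 36*73 - 10*(1 - 5*(-10)) = 2628 - 10*(1 + 50) = 2628 - 10*51 = 2628 - 510 = 2118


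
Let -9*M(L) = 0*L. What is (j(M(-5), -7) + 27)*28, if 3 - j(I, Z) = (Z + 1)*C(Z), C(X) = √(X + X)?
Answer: 840 + 168*I*√14 ≈ 840.0 + 628.6*I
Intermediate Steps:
M(L) = 0 (M(L) = -0*L = -⅑*0 = 0)
C(X) = √2*√X (C(X) = √(2*X) = √2*√X)
j(I, Z) = 3 - √2*√Z*(1 + Z) (j(I, Z) = 3 - (Z + 1)*√2*√Z = 3 - (1 + Z)*√2*√Z = 3 - √2*√Z*(1 + Z))
(j(M(-5), -7) + 27)*28 = ((3 - √2*√(-7) - √2*(-7)^(3/2)) + 27)*28 = ((3 - √2*I*√7 - √2*(-7*I*√7)) + 27)*28 = ((3 - I*√14 + 7*I*√14) + 27)*28 = ((3 + 6*I*√14) + 27)*28 = (30 + 6*I*√14)*28 = 840 + 168*I*√14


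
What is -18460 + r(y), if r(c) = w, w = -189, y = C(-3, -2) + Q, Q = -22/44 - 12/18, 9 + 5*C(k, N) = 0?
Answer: -18649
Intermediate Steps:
C(k, N) = -9/5 (C(k, N) = -9/5 + (⅕)*0 = -9/5 + 0 = -9/5)
Q = -7/6 (Q = -22*1/44 - 12*1/18 = -½ - ⅔ = -7/6 ≈ -1.1667)
y = -89/30 (y = -9/5 - 7/6 = -89/30 ≈ -2.9667)
r(c) = -189
-18460 + r(y) = -18460 - 189 = -18649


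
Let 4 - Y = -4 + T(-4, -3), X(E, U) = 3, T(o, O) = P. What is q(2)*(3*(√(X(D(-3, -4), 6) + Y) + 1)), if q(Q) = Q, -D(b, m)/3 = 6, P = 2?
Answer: 24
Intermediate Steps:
D(b, m) = -18 (D(b, m) = -3*6 = -18)
T(o, O) = 2
Y = 6 (Y = 4 - (-4 + 2) = 4 - 1*(-2) = 4 + 2 = 6)
q(2)*(3*(√(X(D(-3, -4), 6) + Y) + 1)) = 2*(3*(√(3 + 6) + 1)) = 2*(3*(√9 + 1)) = 2*(3*(3 + 1)) = 2*(3*4) = 2*12 = 24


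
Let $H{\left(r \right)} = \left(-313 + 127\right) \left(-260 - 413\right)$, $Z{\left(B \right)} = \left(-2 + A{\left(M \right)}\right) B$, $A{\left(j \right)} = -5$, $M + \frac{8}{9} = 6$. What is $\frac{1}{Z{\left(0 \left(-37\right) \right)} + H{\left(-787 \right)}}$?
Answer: $\frac{1}{125178} \approx 7.9886 \cdot 10^{-6}$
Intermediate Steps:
$M = \frac{46}{9}$ ($M = - \frac{8}{9} + 6 = \frac{46}{9} \approx 5.1111$)
$Z{\left(B \right)} = - 7 B$ ($Z{\left(B \right)} = \left(-2 - 5\right) B = - 7 B$)
$H{\left(r \right)} = 125178$ ($H{\left(r \right)} = \left(-186\right) \left(-673\right) = 125178$)
$\frac{1}{Z{\left(0 \left(-37\right) \right)} + H{\left(-787 \right)}} = \frac{1}{- 7 \cdot 0 \left(-37\right) + 125178} = \frac{1}{\left(-7\right) 0 + 125178} = \frac{1}{0 + 125178} = \frac{1}{125178}$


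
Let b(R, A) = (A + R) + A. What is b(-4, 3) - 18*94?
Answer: -1690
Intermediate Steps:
b(R, A) = R + 2*A
b(-4, 3) - 18*94 = (-4 + 2*3) - 18*94 = (-4 + 6) - 1692 = 2 - 1692 = -1690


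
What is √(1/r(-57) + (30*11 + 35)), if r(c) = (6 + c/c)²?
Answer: √17886/7 ≈ 19.105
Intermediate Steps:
r(c) = 49 (r(c) = (6 + 1)² = 7² = 49)
√(1/r(-57) + (30*11 + 35)) = √(1/49 + (30*11 + 35)) = √(1/49 + (330 + 35)) = √(1/49 + 365) = √(17886/49) = √17886/7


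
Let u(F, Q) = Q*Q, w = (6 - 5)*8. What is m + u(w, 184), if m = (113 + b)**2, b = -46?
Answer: 38345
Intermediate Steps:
m = 4489 (m = (113 - 46)**2 = 67**2 = 4489)
w = 8 (w = 1*8 = 8)
u(F, Q) = Q**2
m + u(w, 184) = 4489 + 184**2 = 4489 + 33856 = 38345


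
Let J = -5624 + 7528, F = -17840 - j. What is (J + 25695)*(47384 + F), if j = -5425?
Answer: 965109431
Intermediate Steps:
F = -12415 (F = -17840 - 1*(-5425) = -17840 + 5425 = -12415)
J = 1904
(J + 25695)*(47384 + F) = (1904 + 25695)*(47384 - 12415) = 27599*34969 = 965109431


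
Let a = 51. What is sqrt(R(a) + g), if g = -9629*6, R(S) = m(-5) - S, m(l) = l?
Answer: I*sqrt(57830) ≈ 240.48*I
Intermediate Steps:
R(S) = -5 - S
g = -57774
sqrt(R(a) + g) = sqrt((-5 - 1*51) - 57774) = sqrt((-5 - 51) - 57774) = sqrt(-56 - 57774) = sqrt(-57830) = I*sqrt(57830)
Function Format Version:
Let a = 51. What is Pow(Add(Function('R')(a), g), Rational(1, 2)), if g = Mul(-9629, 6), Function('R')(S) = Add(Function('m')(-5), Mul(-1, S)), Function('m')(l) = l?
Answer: Mul(I, Pow(57830, Rational(1, 2))) ≈ Mul(240.48, I)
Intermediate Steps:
Function('R')(S) = Add(-5, Mul(-1, S))
g = -57774
Pow(Add(Function('R')(a), g), Rational(1, 2)) = Pow(Add(Add(-5, Mul(-1, 51)), -57774), Rational(1, 2)) = Pow(Add(Add(-5, -51), -57774), Rational(1, 2)) = Pow(Add(-56, -57774), Rational(1, 2)) = Pow(-57830, Rational(1, 2)) = Mul(I, Pow(57830, Rational(1, 2)))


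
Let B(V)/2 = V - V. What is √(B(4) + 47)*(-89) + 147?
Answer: 147 - 89*√47 ≈ -463.15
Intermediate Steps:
B(V) = 0 (B(V) = 2*(V - V) = 2*0 = 0)
√(B(4) + 47)*(-89) + 147 = √(0 + 47)*(-89) + 147 = √47*(-89) + 147 = -89*√47 + 147 = 147 - 89*√47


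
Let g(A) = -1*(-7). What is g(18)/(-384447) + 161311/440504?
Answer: 8858920927/24192920184 ≈ 0.36618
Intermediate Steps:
g(A) = 7
g(18)/(-384447) + 161311/440504 = 7/(-384447) + 161311/440504 = 7*(-1/384447) + 161311*(1/440504) = -1/54921 + 161311/440504 = 8858920927/24192920184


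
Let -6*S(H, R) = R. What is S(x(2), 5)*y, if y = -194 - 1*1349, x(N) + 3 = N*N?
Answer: 7715/6 ≈ 1285.8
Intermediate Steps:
x(N) = -3 + N**2 (x(N) = -3 + N*N = -3 + N**2)
S(H, R) = -R/6
y = -1543 (y = -194 - 1349 = -1543)
S(x(2), 5)*y = -1/6*5*(-1543) = -5/6*(-1543) = 7715/6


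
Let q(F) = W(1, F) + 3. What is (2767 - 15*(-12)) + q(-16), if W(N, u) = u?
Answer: 2934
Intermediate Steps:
q(F) = 3 + F (q(F) = F + 3 = 3 + F)
(2767 - 15*(-12)) + q(-16) = (2767 - 15*(-12)) + (3 - 16) = (2767 + 180) - 13 = 2947 - 13 = 2934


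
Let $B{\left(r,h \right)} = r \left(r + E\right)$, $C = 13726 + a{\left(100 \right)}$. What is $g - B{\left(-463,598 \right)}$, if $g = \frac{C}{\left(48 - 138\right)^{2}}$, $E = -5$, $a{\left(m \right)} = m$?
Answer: $- \frac{877563287}{4050} \approx -2.1668 \cdot 10^{5}$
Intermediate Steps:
$C = 13826$ ($C = 13726 + 100 = 13826$)
$B{\left(r,h \right)} = r \left(-5 + r\right)$ ($B{\left(r,h \right)} = r \left(r - 5\right) = r \left(-5 + r\right)$)
$g = \frac{6913}{4050}$ ($g = \frac{13826}{\left(48 - 138\right)^{2}} = \frac{13826}{\left(-90\right)^{2}} = \frac{13826}{8100} = 13826 \cdot \frac{1}{8100} = \frac{6913}{4050} \approx 1.7069$)
$g - B{\left(-463,598 \right)} = \frac{6913}{4050} - - 463 \left(-5 - 463\right) = \frac{6913}{4050} - \left(-463\right) \left(-468\right) = \frac{6913}{4050} - 216684 = - \frac{877563287}{4050}$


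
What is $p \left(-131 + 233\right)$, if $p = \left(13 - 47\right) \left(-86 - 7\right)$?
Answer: $322524$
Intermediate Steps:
$p = 3162$ ($p = \left(-34\right) \left(-93\right) = 3162$)
$p \left(-131 + 233\right) = 3162 \left(-131 + 233\right) = 3162 \cdot 102 = 322524$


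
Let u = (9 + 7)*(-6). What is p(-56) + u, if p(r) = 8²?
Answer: -32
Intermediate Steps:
p(r) = 64
u = -96 (u = 16*(-6) = -96)
p(-56) + u = 64 - 96 = -32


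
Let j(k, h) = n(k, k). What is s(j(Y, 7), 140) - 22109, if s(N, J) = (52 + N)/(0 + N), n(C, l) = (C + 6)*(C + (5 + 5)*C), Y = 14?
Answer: -17023147/770 ≈ -22108.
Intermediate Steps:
n(C, l) = 11*C*(6 + C) (n(C, l) = (6 + C)*(C + 10*C) = (6 + C)*(11*C) = 11*C*(6 + C))
j(k, h) = 11*k*(6 + k)
s(N, J) = (52 + N)/N
s(j(Y, 7), 140) - 22109 = (52 + 11*14*(6 + 14))/((11*14*(6 + 14))) - 22109 = (52 + 11*14*20)/((11*14*20)) - 22109 = (52 + 3080)/3080 - 22109 = (1/3080)*3132 - 22109 = 783/770 - 22109 = -17023147/770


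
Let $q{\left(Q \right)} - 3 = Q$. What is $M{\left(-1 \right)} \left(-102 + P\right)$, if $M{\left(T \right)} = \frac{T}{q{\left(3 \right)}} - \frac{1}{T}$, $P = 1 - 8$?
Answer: $- \frac{545}{6} \approx -90.833$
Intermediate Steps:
$q{\left(Q \right)} = 3 + Q$
$P = -7$ ($P = 1 - 8 = -7$)
$M{\left(T \right)} = - \frac{1}{T} + \frac{T}{6}$ ($M{\left(T \right)} = \frac{T}{3 + 3} - \frac{1}{T} = \frac{T}{6} - \frac{1}{T} = - \frac{1}{T} + \frac{T}{6}$)
$M{\left(-1 \right)} \left(-102 + P\right) = \left(- \frac{1}{-1} + \frac{1}{6} \left(-1\right)\right) \left(-102 - 7\right) = \left(\left(-1\right) \left(-1\right) - \frac{1}{6}\right) \left(-109\right) = \left(1 - \frac{1}{6}\right) \left(-109\right) = \frac{5}{6} \left(-109\right) = - \frac{545}{6}$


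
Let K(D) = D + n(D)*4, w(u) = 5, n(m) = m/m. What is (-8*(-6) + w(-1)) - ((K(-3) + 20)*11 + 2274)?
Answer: -2452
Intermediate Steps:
n(m) = 1
K(D) = 4 + D (K(D) = D + 1*4 = D + 4 = 4 + D)
(-8*(-6) + w(-1)) - ((K(-3) + 20)*11 + 2274) = (-8*(-6) + 5) - (((4 - 3) + 20)*11 + 2274) = (48 + 5) - ((1 + 20)*11 + 2274) = 53 - (21*11 + 2274) = 53 - (231 + 2274) = 53 - 1*2505 = 53 - 2505 = -2452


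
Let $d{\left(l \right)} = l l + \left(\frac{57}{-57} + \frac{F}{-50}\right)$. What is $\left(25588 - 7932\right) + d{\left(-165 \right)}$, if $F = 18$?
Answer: $\frac{1121991}{25} \approx 44880.0$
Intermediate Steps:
$d{\left(l \right)} = - \frac{34}{25} + l^{2}$ ($d{\left(l \right)} = l l + \left(\frac{57}{-57} + \frac{18}{-50}\right) = l^{2} + \left(57 \left(- \frac{1}{57}\right) + 18 \left(- \frac{1}{50}\right)\right) = l^{2} - \frac{34}{25} = - \frac{34}{25} + l^{2}$)
$\left(25588 - 7932\right) + d{\left(-165 \right)} = \left(25588 - 7932\right) - \left(\frac{34}{25} - \left(-165\right)^{2}\right) = 17656 + \left(- \frac{34}{25} + 27225\right) = 17656 + \frac{680591}{25} = \frac{1121991}{25}$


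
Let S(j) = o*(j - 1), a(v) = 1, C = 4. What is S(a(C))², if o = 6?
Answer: 0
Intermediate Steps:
S(j) = -6 + 6*j (S(j) = 6*(j - 1) = 6*(-1 + j) = -6 + 6*j)
S(a(C))² = (-6 + 6*1)² = (-6 + 6)² = 0² = 0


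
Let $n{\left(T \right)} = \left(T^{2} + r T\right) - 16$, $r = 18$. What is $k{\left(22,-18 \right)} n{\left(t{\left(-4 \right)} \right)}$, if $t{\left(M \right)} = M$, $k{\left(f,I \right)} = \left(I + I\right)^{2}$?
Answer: $-93312$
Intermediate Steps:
$k{\left(f,I \right)} = 4 I^{2}$ ($k{\left(f,I \right)} = \left(2 I\right)^{2} = 4 I^{2}$)
$n{\left(T \right)} = -16 + T^{2} + 18 T$ ($n{\left(T \right)} = \left(T^{2} + 18 T\right) - 16 = -16 + T^{2} + 18 T$)
$k{\left(22,-18 \right)} n{\left(t{\left(-4 \right)} \right)} = 4 \left(-18\right)^{2} \left(-16 + \left(-4\right)^{2} + 18 \left(-4\right)\right) = 4 \cdot 324 \left(-16 + 16 - 72\right) = 1296 \left(-72\right) = -93312$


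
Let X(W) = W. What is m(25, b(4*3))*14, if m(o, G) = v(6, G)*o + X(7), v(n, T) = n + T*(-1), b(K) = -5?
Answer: 3948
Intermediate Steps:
v(n, T) = n - T
m(o, G) = 7 + o*(6 - G) (m(o, G) = (6 - G)*o + 7 = o*(6 - G) + 7 = 7 + o*(6 - G))
m(25, b(4*3))*14 = (7 - 1*25*(-6 - 5))*14 = (7 - 1*25*(-11))*14 = (7 + 275)*14 = 282*14 = 3948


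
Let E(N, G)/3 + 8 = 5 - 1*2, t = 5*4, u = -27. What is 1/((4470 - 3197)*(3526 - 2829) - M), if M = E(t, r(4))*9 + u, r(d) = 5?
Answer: 1/887443 ≈ 1.1268e-6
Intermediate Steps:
t = 20
E(N, G) = -15 (E(N, G) = -24 + 3*(5 - 1*2) = -24 + 3*(5 - 2) = -24 + 3*3 = -24 + 9 = -15)
M = -162 (M = -15*9 - 27 = -135 - 27 = -162)
1/((4470 - 3197)*(3526 - 2829) - M) = 1/((4470 - 3197)*(3526 - 2829) - 1*(-162)) = 1/(1273*697 + 162) = 1/(887281 + 162) = 1/887443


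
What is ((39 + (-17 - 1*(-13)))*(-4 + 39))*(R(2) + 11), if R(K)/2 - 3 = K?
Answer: 25725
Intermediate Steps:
R(K) = 6 + 2*K
((39 + (-17 - 1*(-13)))*(-4 + 39))*(R(2) + 11) = ((39 + (-17 - 1*(-13)))*(-4 + 39))*((6 + 2*2) + 11) = ((39 + (-17 + 13))*35)*((6 + 4) + 11) = ((39 - 4)*35)*(10 + 11) = (35*35)*21 = 1225*21 = 25725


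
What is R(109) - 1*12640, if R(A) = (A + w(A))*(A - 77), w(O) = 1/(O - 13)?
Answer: -27455/3 ≈ -9151.7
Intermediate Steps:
w(O) = 1/(-13 + O)
R(A) = (-77 + A)*(A + 1/(-13 + A)) (R(A) = (A + 1/(-13 + A))*(A - 77) = (A + 1/(-13 + A))*(-77 + A) = (-77 + A)*(A + 1/(-13 + A)))
R(109) - 1*12640 = (-77 + 109 + 109*(-77 + 109)*(-13 + 109))/(-13 + 109) - 1*12640 = (-77 + 109 + 109*32*96)/96 - 12640 = (-77 + 109 + 334848)/96 - 12640 = (1/96)*334880 - 12640 = 10465/3 - 12640 = -27455/3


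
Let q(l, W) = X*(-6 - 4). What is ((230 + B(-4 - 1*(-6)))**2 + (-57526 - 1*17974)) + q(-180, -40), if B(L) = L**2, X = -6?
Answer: -20684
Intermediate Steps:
q(l, W) = 60 (q(l, W) = -6*(-6 - 4) = -6*(-10) = 60)
((230 + B(-4 - 1*(-6)))**2 + (-57526 - 1*17974)) + q(-180, -40) = ((230 + (-4 - 1*(-6))**2)**2 + (-57526 - 1*17974)) + 60 = ((230 + (-4 + 6)**2)**2 + (-57526 - 17974)) + 60 = ((230 + 2**2)**2 - 75500) + 60 = ((230 + 4)**2 - 75500) + 60 = (234**2 - 75500) + 60 = (54756 - 75500) + 60 = -20744 + 60 = -20684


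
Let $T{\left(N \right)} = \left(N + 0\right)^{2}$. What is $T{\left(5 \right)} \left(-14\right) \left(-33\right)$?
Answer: $11550$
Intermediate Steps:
$T{\left(N \right)} = N^{2}$
$T{\left(5 \right)} \left(-14\right) \left(-33\right) = 5^{2} \left(-14\right) \left(-33\right) = 25 \left(-14\right) \left(-33\right) = \left(-350\right) \left(-33\right) = 11550$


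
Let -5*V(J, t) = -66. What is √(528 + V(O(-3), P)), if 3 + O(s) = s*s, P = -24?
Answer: √13530/5 ≈ 23.264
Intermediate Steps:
O(s) = -3 + s² (O(s) = -3 + s*s = -3 + s²)
V(J, t) = 66/5 (V(J, t) = -⅕*(-66) = 66/5)
√(528 + V(O(-3), P)) = √(528 + 66/5) = √(2706/5) = √13530/5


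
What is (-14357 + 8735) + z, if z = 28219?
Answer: 22597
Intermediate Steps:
(-14357 + 8735) + z = (-14357 + 8735) + 28219 = -5622 + 28219 = 22597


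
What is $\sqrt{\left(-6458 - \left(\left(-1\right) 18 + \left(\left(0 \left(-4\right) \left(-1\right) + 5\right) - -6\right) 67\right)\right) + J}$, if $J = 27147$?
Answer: $\sqrt{19970} \approx 141.32$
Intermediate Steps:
$\sqrt{\left(-6458 - \left(\left(-1\right) 18 + \left(\left(0 \left(-4\right) \left(-1\right) + 5\right) - -6\right) 67\right)\right) + J} = \sqrt{\left(-6458 - \left(\left(-1\right) 18 + \left(\left(0 \left(-4\right) \left(-1\right) + 5\right) - -6\right) 67\right)\right) + 27147} = \sqrt{\left(-6458 - \left(-18 + \left(\left(0 \left(-1\right) + 5\right) + \left(-1 + 7\right)\right) 67\right)\right) + 27147} = \sqrt{\left(-6458 - \left(-18 + \left(\left(0 + 5\right) + 6\right) 67\right)\right) + 27147} = \sqrt{\left(-6458 - \left(-18 + \left(5 + 6\right) 67\right)\right) + 27147} = \sqrt{\left(-6458 - \left(-18 + 11 \cdot 67\right)\right) + 27147} = \sqrt{\left(-6458 - \left(-18 + 737\right)\right) + 27147} = \sqrt{\left(-6458 - 719\right) + 27147} = \sqrt{-7177 + 27147} = \sqrt{19970}$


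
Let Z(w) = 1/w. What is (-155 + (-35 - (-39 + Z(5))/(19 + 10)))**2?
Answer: 748350736/21025 ≈ 35593.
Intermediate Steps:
(-155 + (-35 - (-39 + Z(5))/(19 + 10)))**2 = (-155 + (-35 - (-39 + 1/5)/(19 + 10)))**2 = (-155 + (-35 - (-39 + 1/5)/29))**2 = (-155 + (-35 - (-194)/(5*29)))**2 = (-155 + (-35 - 1*(-194/145)))**2 = (-155 + (-35 + 194/145))**2 = (-155 - 4881/145)**2 = (-27356/145)**2 = 748350736/21025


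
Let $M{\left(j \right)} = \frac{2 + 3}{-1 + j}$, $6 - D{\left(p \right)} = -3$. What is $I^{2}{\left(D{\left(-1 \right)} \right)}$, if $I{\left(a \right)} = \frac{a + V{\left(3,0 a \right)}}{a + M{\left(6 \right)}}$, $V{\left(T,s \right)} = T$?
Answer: $\frac{36}{25} \approx 1.44$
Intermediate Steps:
$D{\left(p \right)} = 9$ ($D{\left(p \right)} = 6 - -3 = 6 + 3 = 9$)
$M{\left(j \right)} = \frac{5}{-1 + j}$
$I{\left(a \right)} = \frac{3 + a}{1 + a}$ ($I{\left(a \right)} = \frac{a + 3}{a + \frac{5}{-1 + 6}} = \frac{3 + a}{a + \frac{5}{5}} = \frac{3 + a}{a + 5 \cdot \frac{1}{5}} = \frac{3 + a}{a + 1} = \frac{3 + a}{1 + a}$)
$I^{2}{\left(D{\left(-1 \right)} \right)} = \left(\frac{3 + 9}{1 + 9}\right)^{2} = \left(\frac{1}{10} \cdot 12\right)^{2} = \left(\frac{6}{5}\right)^{2} = \frac{36}{25}$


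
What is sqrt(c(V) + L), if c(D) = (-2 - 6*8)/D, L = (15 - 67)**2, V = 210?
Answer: sqrt(1192359)/21 ≈ 51.998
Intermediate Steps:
L = 2704 (L = (-52)**2 = 2704)
c(D) = -50/D (c(D) = (-2 - 48)/D = -50/D)
sqrt(c(V) + L) = sqrt(-50/210 + 2704) = sqrt(-50*1/210 + 2704) = sqrt(-5/21 + 2704) = sqrt(56779/21) = sqrt(1192359)/21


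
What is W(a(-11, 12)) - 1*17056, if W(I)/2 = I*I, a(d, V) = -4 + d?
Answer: -16606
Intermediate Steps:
W(I) = 2*I**2 (W(I) = 2*(I*I) = 2*I**2)
W(a(-11, 12)) - 1*17056 = 2*(-4 - 11)**2 - 1*17056 = 2*(-15)**2 - 17056 = 2*225 - 17056 = 450 - 17056 = -16606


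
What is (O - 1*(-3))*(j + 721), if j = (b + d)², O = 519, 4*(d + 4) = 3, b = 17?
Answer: 3800421/8 ≈ 4.7505e+5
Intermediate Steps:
d = -13/4 (d = -4 + (¼)*3 = -4 + ¾ = -13/4 ≈ -3.2500)
j = 3025/16 (j = (17 - 13/4)² = (55/4)² = 3025/16 ≈ 189.06)
(O - 1*(-3))*(j + 721) = (519 - 1*(-3))*(3025/16 + 721) = (519 + 3)*(14561/16) = 522*(14561/16) = 3800421/8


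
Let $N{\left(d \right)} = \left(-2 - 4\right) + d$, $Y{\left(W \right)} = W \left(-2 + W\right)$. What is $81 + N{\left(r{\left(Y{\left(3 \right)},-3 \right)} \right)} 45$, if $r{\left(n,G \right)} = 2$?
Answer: $-99$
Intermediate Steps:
$N{\left(d \right)} = -6 + d$
$81 + N{\left(r{\left(Y{\left(3 \right)},-3 \right)} \right)} 45 = 81 + \left(-6 + 2\right) 45 = 81 - 180 = -99$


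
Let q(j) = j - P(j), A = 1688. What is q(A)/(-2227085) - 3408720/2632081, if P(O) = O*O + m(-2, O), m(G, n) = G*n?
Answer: -21026766904/1172373622777 ≈ -0.017935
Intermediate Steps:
P(O) = O² - 2*O (P(O) = O*O - 2*O = O² - 2*O)
q(j) = j - j*(-2 + j)
q(A)/(-2227085) - 3408720/2632081 = (1688*(3 - 1*1688))/(-2227085) - 3408720/2632081 = (1688*(3 - 1688))*(-1/2227085) - 3408720*1/2632081 = (1688*(-1685))*(-1/2227085) - 3408720/2632081 = -2844280*(-1/2227085) - 3408720/2632081 = 568856/445417 - 3408720/2632081 = -21026766904/1172373622777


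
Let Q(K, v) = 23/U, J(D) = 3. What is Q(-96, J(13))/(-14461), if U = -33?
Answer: 23/477213 ≈ 4.8197e-5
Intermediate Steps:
Q(K, v) = -23/33 (Q(K, v) = 23/(-33) = 23*(-1/33) = -23/33)
Q(-96, J(13))/(-14461) = -23/33/(-14461) = -23/33*(-1/14461) = 23/477213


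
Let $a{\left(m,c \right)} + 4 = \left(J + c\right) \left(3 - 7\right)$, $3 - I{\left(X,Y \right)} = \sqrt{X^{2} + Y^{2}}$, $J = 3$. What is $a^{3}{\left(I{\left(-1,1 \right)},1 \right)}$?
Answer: $-8000$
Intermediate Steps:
$I{\left(X,Y \right)} = 3 - \sqrt{X^{2} + Y^{2}}$
$a{\left(m,c \right)} = -16 - 4 c$ ($a{\left(m,c \right)} = -4 + \left(3 + c\right) \left(3 - 7\right) = -4 + \left(3 + c\right) \left(-4\right) = -4 - \left(12 + 4 c\right) = -16 - 4 c$)
$a^{3}{\left(I{\left(-1,1 \right)},1 \right)} = \left(-16 - 4\right)^{3} = \left(-20\right)^{3} = -8000$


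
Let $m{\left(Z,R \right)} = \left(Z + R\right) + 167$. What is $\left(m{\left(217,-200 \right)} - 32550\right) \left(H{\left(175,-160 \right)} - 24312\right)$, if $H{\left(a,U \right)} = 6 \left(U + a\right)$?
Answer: $783969252$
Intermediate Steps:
$m{\left(Z,R \right)} = 167 + R + Z$ ($m{\left(Z,R \right)} = \left(R + Z\right) + 167 = 167 + R + Z$)
$H{\left(a,U \right)} = 6 U + 6 a$
$\left(m{\left(217,-200 \right)} - 32550\right) \left(H{\left(175,-160 \right)} - 24312\right) = \left(\left(167 - 200 + 217\right) - 32550\right) \left(\left(6 \left(-160\right) + 6 \cdot 175\right) - 24312\right) = \left(184 - 32550\right) \left(\left(-960 + 1050\right) - 24312\right) = - 32366 \left(90 - 24312\right) = \left(-32366\right) \left(-24222\right) = 783969252$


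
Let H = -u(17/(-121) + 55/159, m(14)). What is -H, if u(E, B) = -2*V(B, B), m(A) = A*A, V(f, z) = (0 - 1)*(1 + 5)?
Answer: 12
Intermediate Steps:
V(f, z) = -6 (V(f, z) = -1*6 = -6)
m(A) = A²
u(E, B) = 12 (u(E, B) = -2*(-6) = 12)
H = -12 (H = -1*12 = -12)
-H = -1*(-12) = 12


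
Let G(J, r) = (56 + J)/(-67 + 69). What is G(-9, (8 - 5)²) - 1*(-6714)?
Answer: 13475/2 ≈ 6737.5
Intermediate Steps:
G(J, r) = 28 + J/2 (G(J, r) = (56 + J)/2 = (56 + J)*(½) = 28 + J/2)
G(-9, (8 - 5)²) - 1*(-6714) = (28 + (½)*(-9)) - 1*(-6714) = (28 - 9/2) + 6714 = 47/2 + 6714 = 13475/2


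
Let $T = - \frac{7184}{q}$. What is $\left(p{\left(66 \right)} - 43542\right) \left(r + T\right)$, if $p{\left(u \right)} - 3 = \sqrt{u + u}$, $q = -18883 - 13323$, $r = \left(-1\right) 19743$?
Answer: $\frac{13841829059043}{16103} - \frac{635835874 \sqrt{33}}{16103} \approx 8.5935 \cdot 10^{8}$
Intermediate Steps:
$r = -19743$
$q = -32206$
$p{\left(u \right)} = 3 + \sqrt{2} \sqrt{u}$ ($p{\left(u \right)} = 3 + \sqrt{u + u} = 3 + \sqrt{2 u} = 3 + \sqrt{2} \sqrt{u}$)
$T = \frac{3592}{16103}$ ($T = - \frac{7184}{-32206} = \left(-7184\right) \left(- \frac{1}{32206}\right) = \frac{3592}{16103} \approx 0.22306$)
$\left(p{\left(66 \right)} - 43542\right) \left(r + T\right) = \left(\left(3 + \sqrt{2} \sqrt{66}\right) - 43542\right) \left(-19743 + \frac{3592}{16103}\right) = \left(\left(3 + 2 \sqrt{33}\right) - 43542\right) \left(- \frac{317917937}{16103}\right) = \left(-43539 + 2 \sqrt{33}\right) \left(- \frac{317917937}{16103}\right) = \frac{13841829059043}{16103} - \frac{635835874 \sqrt{33}}{16103}$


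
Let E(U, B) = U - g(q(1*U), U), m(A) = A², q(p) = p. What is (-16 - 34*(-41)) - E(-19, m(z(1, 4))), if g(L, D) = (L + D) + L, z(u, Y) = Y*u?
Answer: 1340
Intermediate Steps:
g(L, D) = D + 2*L (g(L, D) = (D + L) + L = D + 2*L)
E(U, B) = -2*U (E(U, B) = U - (U + 2*(1*U)) = U - (U + 2*U) = U - 3*U = -2*U)
(-16 - 34*(-41)) - E(-19, m(z(1, 4))) = (-16 - 34*(-41)) - (-2)*(-19) = (-16 + 1394) - 1*38 = 1378 - 38 = 1340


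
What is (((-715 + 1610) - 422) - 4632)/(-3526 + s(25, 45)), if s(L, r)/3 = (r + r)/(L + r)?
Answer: 29113/24655 ≈ 1.1808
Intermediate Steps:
s(L, r) = 6*r/(L + r) (s(L, r) = 3*((r + r)/(L + r)) = 3*((2*r)/(L + r)) = 3*(2*r/(L + r)) = 6*r/(L + r))
(((-715 + 1610) - 422) - 4632)/(-3526 + s(25, 45)) = (((-715 + 1610) - 422) - 4632)/(-3526 + 6*45/(25 + 45)) = ((895 - 422) - 4632)/(-3526 + 6*45/70) = (473 - 4632)/(-3526 + 6*45*(1/70)) = -4159/(-3526 + 27/7) = -4159/(-24655/7) = -4159*(-7/24655) = 29113/24655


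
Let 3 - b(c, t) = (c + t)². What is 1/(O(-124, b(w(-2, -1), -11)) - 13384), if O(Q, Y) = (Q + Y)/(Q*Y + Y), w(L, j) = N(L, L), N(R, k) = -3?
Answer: -23739/317723093 ≈ -7.4716e-5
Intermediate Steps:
w(L, j) = -3
b(c, t) = 3 - (c + t)²
O(Q, Y) = (Q + Y)/(Y + Q*Y)
1/(O(-124, b(w(-2, -1), -11)) - 13384) = 1/((-124 + (3 - (-3 - 11)²))/((3 - (-3 - 11)²)*(1 - 124)) - 13384) = 1/((-124 + (3 - 1*(-14)²))/((3 - 1*(-14)²)*(-123)) - 13384) = 1/(-1/123*(-124 + (3 - 1*196))/(3 - 1*196) - 13384) = 1/(-1/123*(-124 + (3 - 196))/(3 - 196) - 13384) = 1/(-1/123*(-124 - 193)/(-193) - 13384) = 1/(-1/193*(-1/123)*(-317) - 13384) = 1/(-317/23739 - 13384) = 1/(-317723093/23739) = -23739/317723093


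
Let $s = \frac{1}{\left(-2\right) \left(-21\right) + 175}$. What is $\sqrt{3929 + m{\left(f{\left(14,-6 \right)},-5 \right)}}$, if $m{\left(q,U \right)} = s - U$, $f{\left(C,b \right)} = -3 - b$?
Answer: $\frac{\sqrt{185248343}}{217} \approx 62.722$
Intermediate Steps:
$s = \frac{1}{217}$ ($s = \frac{1}{42 + 175} = \frac{1}{217} \approx 0.0046083$)
$m{\left(q,U \right)} = \frac{1}{217} - U$
$\sqrt{3929 + m{\left(f{\left(14,-6 \right)},-5 \right)}} = \sqrt{3929 + \left(\frac{1}{217} - -5\right)} = \sqrt{3929 + \left(\frac{1}{217} + 5\right)} = \sqrt{3929 + \frac{1086}{217}} = \sqrt{\frac{853679}{217}} = \frac{\sqrt{185248343}}{217}$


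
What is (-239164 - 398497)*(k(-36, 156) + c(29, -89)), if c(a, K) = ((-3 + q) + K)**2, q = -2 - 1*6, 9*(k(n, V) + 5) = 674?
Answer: -57790578769/9 ≈ -6.4212e+9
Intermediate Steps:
k(n, V) = 629/9 (k(n, V) = -5 + (1/9)*674 = -5 + 674/9 = 629/9)
q = -8 (q = -2 - 6 = -8)
c(a, K) = (-11 + K)**2 (c(a, K) = ((-3 - 8) + K)**2 = (-11 + K)**2)
(-239164 - 398497)*(k(-36, 156) + c(29, -89)) = (-239164 - 398497)*(629/9 + (-11 - 89)**2) = -637661*(629/9 + (-100)**2) = -637661*(629/9 + 10000) = -637661*90629/9 = -57790578769/9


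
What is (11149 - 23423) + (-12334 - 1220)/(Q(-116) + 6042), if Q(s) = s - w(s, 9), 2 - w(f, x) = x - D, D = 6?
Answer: -72761552/5927 ≈ -12276.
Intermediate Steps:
w(f, x) = 8 - x (w(f, x) = 2 - (x - 1*6) = 2 - (x - 6) = 2 - (-6 + x) = 2 + (6 - x) = 8 - x)
Q(s) = 1 + s (Q(s) = s - (8 - 1*9) = s - (8 - 9) = s - 1*(-1) = s + 1 = 1 + s)
(11149 - 23423) + (-12334 - 1220)/(Q(-116) + 6042) = (11149 - 23423) + (-12334 - 1220)/((1 - 116) + 6042) = -12274 - 13554/(-115 + 6042) = -12274 - 13554/5927 = -72761552/5927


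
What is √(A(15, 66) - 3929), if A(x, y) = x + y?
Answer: 2*I*√962 ≈ 62.032*I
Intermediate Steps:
√(A(15, 66) - 3929) = √((15 + 66) - 3929) = √(81 - 3929) = √(-3848) = 2*I*√962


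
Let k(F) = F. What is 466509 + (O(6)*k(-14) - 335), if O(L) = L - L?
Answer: 466174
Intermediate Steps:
O(L) = 0
466509 + (O(6)*k(-14) - 335) = 466509 + (0*(-14) - 335) = 466509 + (0 - 335) = 466509 - 335 = 466174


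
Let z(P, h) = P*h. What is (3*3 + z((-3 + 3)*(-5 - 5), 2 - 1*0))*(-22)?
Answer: -198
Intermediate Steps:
(3*3 + z((-3 + 3)*(-5 - 5), 2 - 1*0))*(-22) = (3*3 + ((-3 + 3)*(-5 - 5))*(2 - 1*0))*(-22) = (9 + (0*(-10))*(2 + 0))*(-22) = (9 + 0*2)*(-22) = (9 + 0)*(-22) = 9*(-22) = -198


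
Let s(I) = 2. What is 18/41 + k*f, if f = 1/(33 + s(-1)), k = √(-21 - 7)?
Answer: 18/41 + 2*I*√7/35 ≈ 0.43902 + 0.15119*I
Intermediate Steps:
k = 2*I*√7 (k = √(-28) = 2*I*√7 ≈ 5.2915*I)
f = 1/35 (f = 1/(33 + 2) = 1/35 ≈ 0.028571)
18/41 + k*f = 18/41 + (2*I*√7)*(1/35) = 18*(1/41) + 2*I*√7/35 = 18/41 + 2*I*√7/35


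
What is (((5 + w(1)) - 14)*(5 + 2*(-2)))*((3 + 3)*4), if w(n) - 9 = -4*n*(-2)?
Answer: 192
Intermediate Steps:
w(n) = 9 + 8*n (w(n) = 9 - 4*n*(-2) = 9 + 8*n)
(((5 + w(1)) - 14)*(5 + 2*(-2)))*((3 + 3)*4) = (((5 + (9 + 8*1)) - 14)*(5 + 2*(-2)))*((3 + 3)*4) = (((5 + (9 + 8)) - 14)*(5 - 4))*(6*4) = (((5 + 17) - 14)*1)*24 = ((22 - 14)*1)*24 = (8*1)*24 = 8*24 = 192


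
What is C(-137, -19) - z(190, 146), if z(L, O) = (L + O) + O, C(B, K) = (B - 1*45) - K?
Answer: -645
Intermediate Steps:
C(B, K) = -45 + B - K (C(B, K) = (B - 45) - K = (-45 + B) - K = -45 + B - K)
z(L, O) = L + 2*O
C(-137, -19) - z(190, 146) = (-45 - 137 - 1*(-19)) - (190 + 2*146) = (-45 - 137 + 19) - (190 + 292) = -163 - 1*482 = -163 - 482 = -645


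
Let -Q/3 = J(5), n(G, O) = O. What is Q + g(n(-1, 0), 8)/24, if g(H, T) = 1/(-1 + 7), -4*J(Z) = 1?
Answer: 109/144 ≈ 0.75694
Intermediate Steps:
J(Z) = -1/4 (J(Z) = -1/4*1 = -1/4)
g(H, T) = 1/6
Q = 3/4 (Q = -3*(-1/4) = 3/4 ≈ 0.75000)
Q + g(n(-1, 0), 8)/24 = 3/4 + (1/6)/24 = 3/4 + (1/6)*(1/24) = 3/4 + 1/144 = 109/144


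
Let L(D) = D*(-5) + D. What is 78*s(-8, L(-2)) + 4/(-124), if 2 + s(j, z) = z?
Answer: 14507/31 ≈ 467.97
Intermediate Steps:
L(D) = -4*D (L(D) = -5*D + D = -4*D)
s(j, z) = -2 + z
78*s(-8, L(-2)) + 4/(-124) = 78*(-2 - 4*(-2)) + 4/(-124) = 78*(-2 + 8) + 4*(-1/124) = 78*6 - 1/31 = 468 - 1/31 = 14507/31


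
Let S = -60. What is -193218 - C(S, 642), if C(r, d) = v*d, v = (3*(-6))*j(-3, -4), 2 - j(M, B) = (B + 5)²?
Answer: -181662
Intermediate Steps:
j(M, B) = 2 - (5 + B)² (j(M, B) = 2 - (B + 5)² = 2 - (5 + B)²)
v = -18 (v = (3*(-6))*(2 - (5 - 4)²) = -18*(2 - 1*1²) = -18*(2 - 1*1) = -18*(2 - 1) = -18*1 = -18)
C(r, d) = -18*d
-193218 - C(S, 642) = -193218 - (-18)*642 = -193218 - 1*(-11556) = -193218 + 11556 = -181662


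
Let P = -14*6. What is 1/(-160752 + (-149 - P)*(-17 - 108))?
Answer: -1/152627 ≈ -6.5519e-6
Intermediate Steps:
P = -84
1/(-160752 + (-149 - P)*(-17 - 108)) = 1/(-160752 + (-149 - 1*(-84))*(-17 - 108)) = 1/(-160752 + (-149 + 84)*(-125)) = 1/(-160752 - 65*(-125)) = 1/(-160752 + 8125) = 1/(-152627) = -1/152627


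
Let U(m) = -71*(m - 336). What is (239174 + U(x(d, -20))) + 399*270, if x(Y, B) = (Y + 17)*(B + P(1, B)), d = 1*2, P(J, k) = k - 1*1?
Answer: 426069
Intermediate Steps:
P(J, k) = -1 + k (P(J, k) = k - 1 = -1 + k)
d = 2
x(Y, B) = (-1 + 2*B)*(17 + Y) (x(Y, B) = (Y + 17)*(B + (-1 + B)) = (17 + Y)*(-1 + 2*B) = (-1 + 2*B)*(17 + Y))
U(m) = 23856 - 71*m (U(m) = -71*(-336 + m) = 23856 - 71*m)
(239174 + U(x(d, -20))) + 399*270 = (239174 + (23856 - 71*(-17 - 1*2 + 34*(-20) + 2*(-20)*2))) + 399*270 = (239174 + (23856 - 71*(-17 - 2 - 680 - 80))) + 107730 = (239174 + (23856 - 71*(-779))) + 107730 = (239174 + (23856 + 55309)) + 107730 = (239174 + 79165) + 107730 = 318339 + 107730 = 426069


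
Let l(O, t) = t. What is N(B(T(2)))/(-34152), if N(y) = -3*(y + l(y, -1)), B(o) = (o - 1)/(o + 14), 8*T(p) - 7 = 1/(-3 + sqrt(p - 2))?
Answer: -45/506588 ≈ -8.8830e-5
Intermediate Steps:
T(p) = 7/8 + 1/(8*(-3 + sqrt(-2 + p))) (T(p) = 7/8 + 1/(8*(-3 + sqrt(p - 2))) = 7/8 + 1/(8*(-3 + sqrt(-2 + p))))
B(o) = (-1 + o)/(14 + o)
N(y) = 3 - 3*y (N(y) = -3*(y - 1) = -3*(-1 + y) = 3 - 3*y)
N(B(T(2)))/(-34152) = (3 - 3*(-1 + (-20 + 7*sqrt(-2 + 2))/(8*(-3 + sqrt(-2 + 2))))/(14 + (-20 + 7*sqrt(-2 + 2))/(8*(-3 + sqrt(-2 + 2)))))/(-34152) = (3 - 3*(-1 + (-20 + 7*sqrt(0))/(8*(-3 + sqrt(0))))/(14 + (-20 + 7*sqrt(0))/(8*(-3 + sqrt(0)))))*(-1/34152) = (3 - 3*(-1 + (-20 + 7*0)/(8*(-3 + 0)))/(14 + (-20 + 7*0)/(8*(-3 + 0))))*(-1/34152) = (3 - 3*(-1 + (1/8)*(-20 + 0)/(-3))/(14 + (1/8)*(-20 + 0)/(-3)))*(-1/34152) = (3 - 3*(-1 + (1/8)*(-1/3)*(-20))/(14 + (1/8)*(-1/3)*(-20)))*(-1/34152) = (3 - 3*(-1 + 5/6)/(14 + 5/6))*(-1/34152) = (3 - 3*(-1)/(89/6*6))*(-1/34152) = (3 - 18*(-1)/(89*6))*(-1/34152) = (3 - 3*(-1/89))*(-1/34152) = (3 + 3/89)*(-1/34152) = (270/89)*(-1/34152) = -45/506588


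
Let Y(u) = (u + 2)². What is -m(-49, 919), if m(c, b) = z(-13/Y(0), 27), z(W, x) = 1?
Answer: -1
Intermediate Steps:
Y(u) = (2 + u)²
m(c, b) = 1
-m(-49, 919) = -1*1 = -1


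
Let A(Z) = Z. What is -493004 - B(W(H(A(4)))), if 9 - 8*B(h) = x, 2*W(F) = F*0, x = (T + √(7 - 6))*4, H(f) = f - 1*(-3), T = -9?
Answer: -3944073/8 ≈ -4.9301e+5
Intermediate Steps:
H(f) = 3 + f (H(f) = f + 3 = 3 + f)
x = -32 (x = (-9 + √(7 - 6))*4 = (-9 + √1)*4 = (-9 + 1)*4 = -8*4 = -32)
W(F) = 0 (W(F) = (F*0)/2 = (½)*0 = 0)
B(h) = 41/8 (B(h) = 9/8 - ⅛*(-32) = 9/8 + 4 = 41/8)
-493004 - B(W(H(A(4)))) = -493004 - 1*41/8 = -493004 - 41/8 = -3944073/8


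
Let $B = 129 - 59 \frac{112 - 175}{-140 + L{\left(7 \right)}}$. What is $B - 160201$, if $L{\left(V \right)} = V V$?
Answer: $- \frac{2081467}{13} \approx -1.6011 \cdot 10^{5}$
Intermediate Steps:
$L{\left(V \right)} = V^{2}$
$B = \frac{1146}{13}$ ($B = 129 - 59 \frac{112 - 175}{-140 + 7^{2}} = 129 - 59 \left(- \frac{63}{-140 + 49}\right) = 129 - 59 \left(- \frac{63}{-91}\right) = 129 - 59 \left(\left(-63\right) \left(- \frac{1}{91}\right)\right) = 129 - \frac{531}{13} = \frac{1146}{13} \approx 88.154$)
$B - 160201 = \frac{1146}{13} - 160201 = - \frac{2081467}{13}$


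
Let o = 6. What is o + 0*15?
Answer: 6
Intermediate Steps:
o + 0*15 = 6 + 0*15 = 6 + 0 = 6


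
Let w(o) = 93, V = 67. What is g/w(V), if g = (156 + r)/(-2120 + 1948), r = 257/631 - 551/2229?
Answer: -54909754/5624589501 ≈ -0.0097625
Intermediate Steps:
r = 225172/1406499 (r = 257*(1/631) - 551*1/2229 = 257/631 - 551/2229 = 225172/1406499 ≈ 0.16009)
g = -54909754/60479457 (g = (156 + 225172/1406499)/(-2120 + 1948) = (219639016/1406499)/(-172) = (219639016/1406499)*(-1/172) = -54909754/60479457 ≈ -0.90791)
g/w(V) = -54909754/60479457/93 = -54909754/60479457*1/93 = -54909754/5624589501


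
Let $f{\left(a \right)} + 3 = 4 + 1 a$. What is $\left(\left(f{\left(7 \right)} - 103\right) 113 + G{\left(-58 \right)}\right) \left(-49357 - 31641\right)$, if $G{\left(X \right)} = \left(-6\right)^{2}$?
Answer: $866597602$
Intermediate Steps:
$G{\left(X \right)} = 36$
$f{\left(a \right)} = 1 + a$ ($f{\left(a \right)} = -3 + \left(4 + 1 a\right) = -3 + \left(4 + a\right) = 1 + a$)
$\left(\left(f{\left(7 \right)} - 103\right) 113 + G{\left(-58 \right)}\right) \left(-49357 - 31641\right) = \left(\left(\left(1 + 7\right) - 103\right) 113 + 36\right) \left(-49357 - 31641\right) = \left(\left(8 - 103\right) 113 + 36\right) \left(-80998\right) = \left(\left(-95\right) 113 + 36\right) \left(-80998\right) = \left(-10735 + 36\right) \left(-80998\right) = \left(-10699\right) \left(-80998\right) = 866597602$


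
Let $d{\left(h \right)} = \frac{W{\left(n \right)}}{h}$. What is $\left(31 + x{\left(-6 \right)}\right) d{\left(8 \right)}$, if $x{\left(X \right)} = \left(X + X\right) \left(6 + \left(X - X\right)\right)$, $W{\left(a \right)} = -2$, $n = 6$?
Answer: $\frac{41}{4} \approx 10.25$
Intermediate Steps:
$x{\left(X \right)} = 12 X$ ($x{\left(X \right)} = 2 X \left(6 + 0\right) = 2 X 6 = 12 X$)
$d{\left(h \right)} = - \frac{2}{h}$
$\left(31 + x{\left(-6 \right)}\right) d{\left(8 \right)} = \left(31 + 12 \left(-6\right)\right) \left(- \frac{2}{8}\right) = \left(31 - 72\right) \left(\left(-2\right) \frac{1}{8}\right) = \left(-41\right) \left(- \frac{1}{4}\right) = \frac{41}{4}$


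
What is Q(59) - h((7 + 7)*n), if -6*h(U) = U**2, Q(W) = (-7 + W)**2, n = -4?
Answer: 9680/3 ≈ 3226.7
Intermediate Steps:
h(U) = -U**2/6
Q(59) - h((7 + 7)*n) = (-7 + 59)**2 - (-1)*((7 + 7)*(-4))**2/6 = 52**2 - (-1)*(14*(-4))**2/6 = 2704 - (-1)*(-56)**2/6 = 2704 - (-1)*3136/6 = 2704 - 1*(-1568/3) = 2704 + 1568/3 = 9680/3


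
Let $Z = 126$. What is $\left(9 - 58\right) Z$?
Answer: $-6174$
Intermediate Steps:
$\left(9 - 58\right) Z = \left(9 - 58\right) 126 = \left(-49\right) 126 = -6174$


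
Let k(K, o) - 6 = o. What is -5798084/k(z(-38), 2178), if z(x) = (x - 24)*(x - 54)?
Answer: -1449521/546 ≈ -2654.8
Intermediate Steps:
z(x) = (-54 + x)*(-24 + x) (z(x) = (-24 + x)*(-54 + x) = (-54 + x)*(-24 + x))
k(K, o) = 6 + o
-5798084/k(z(-38), 2178) = -5798084/(6 + 2178) = -5798084/2184 = -5798084*1/2184 = -1449521/546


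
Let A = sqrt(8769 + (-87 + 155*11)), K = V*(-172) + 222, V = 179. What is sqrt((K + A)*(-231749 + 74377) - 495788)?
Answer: 2*sqrt(1202434191 - 39343*sqrt(10387)) ≈ 69237.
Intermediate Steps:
K = -30566 (K = 179*(-172) + 222 = -30788 + 222 = -30566)
A = sqrt(10387) (A = sqrt(8769 + (-87 + 1705)) = sqrt(8769 + 1618) = sqrt(10387) ≈ 101.92)
sqrt((K + A)*(-231749 + 74377) - 495788) = sqrt((-30566 + sqrt(10387))*(-231749 + 74377) - 495788) = sqrt((-30566 + sqrt(10387))*(-157372) - 495788) = sqrt((4810232552 - 157372*sqrt(10387)) - 495788) = sqrt(4809736764 - 157372*sqrt(10387))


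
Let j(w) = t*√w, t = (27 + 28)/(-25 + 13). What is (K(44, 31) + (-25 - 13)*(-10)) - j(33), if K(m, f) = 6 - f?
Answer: 355 + 55*√33/12 ≈ 381.33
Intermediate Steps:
t = -55/12 (t = 55/(-12) = 55*(-1/12) = -55/12 ≈ -4.5833)
j(w) = -55*√w/12
(K(44, 31) + (-25 - 13)*(-10)) - j(33) = ((6 - 1*31) + (-25 - 13)*(-10)) - (-55)*√33/12 = ((6 - 31) - 38*(-10)) + 55*√33/12 = (-25 + 380) + 55*√33/12 = 355 + 55*√33/12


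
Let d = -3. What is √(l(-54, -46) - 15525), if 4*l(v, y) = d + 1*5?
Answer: I*√62098/2 ≈ 124.6*I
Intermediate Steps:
l(v, y) = ½ (l(v, y) = (-3 + 1*5)/4 = (-3 + 5)/4 = (¼)*2 = ½)
√(l(-54, -46) - 15525) = √(½ - 15525) = √(-31049/2) = I*√62098/2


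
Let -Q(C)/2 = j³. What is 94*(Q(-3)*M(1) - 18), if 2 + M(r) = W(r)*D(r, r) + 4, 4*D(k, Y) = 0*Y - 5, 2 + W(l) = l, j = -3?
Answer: 14805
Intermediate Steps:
W(l) = -2 + l
D(k, Y) = -5/4 (D(k, Y) = (0*Y - 5)/4 = (0 - 5)/4 = (¼)*(-5) = -5/4)
Q(C) = 54 (Q(C) = -2*(-3)³ = -2*(-27) = 54)
M(r) = 9/2 - 5*r/4 (M(r) = -2 + ((-2 + r)*(-5/4) + 4) = -2 + ((5/2 - 5*r/4) + 4) = -2 + (13/2 - 5*r/4) = 9/2 - 5*r/4)
94*(Q(-3)*M(1) - 18) = 94*(54*(9/2 - 5/4*1) - 18) = 94*(54*(9/2 - 5/4) - 18) = 94*(54*(13/4) - 18) = 94*(351/2 - 18) = 94*(315/2) = 14805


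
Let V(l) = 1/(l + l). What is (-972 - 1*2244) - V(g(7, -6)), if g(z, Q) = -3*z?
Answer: -135071/42 ≈ -3216.0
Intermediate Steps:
V(l) = 1/(2*l)
(-972 - 1*2244) - V(g(7, -6)) = (-972 - 1*2244) - 1/(2*((-3*7))) = (-972 - 2244) - 1/(2*(-21)) = -3216 - (-1)/(2*21) = -3216 - 1*(-1/42) = -3216 + 1/42 = -135071/42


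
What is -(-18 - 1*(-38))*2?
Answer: -40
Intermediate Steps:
-(-18 - 1*(-38))*2 = -(-18 + 38)*2 = -20*2 = -1*40 = -40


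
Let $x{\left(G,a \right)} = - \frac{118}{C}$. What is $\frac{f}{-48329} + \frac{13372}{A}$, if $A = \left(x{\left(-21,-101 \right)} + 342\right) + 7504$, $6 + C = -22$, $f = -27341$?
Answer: $\frac{12052433355}{5311502087} \approx 2.2691$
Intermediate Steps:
$C = -28$ ($C = -6 - 22 = -28$)
$x{\left(G,a \right)} = \frac{59}{14}$ ($x{\left(G,a \right)} = - \frac{118}{-28} = \left(-118\right) \left(- \frac{1}{28}\right) = \frac{59}{14}$)
$A = \frac{109903}{14}$ ($A = \left(\frac{59}{14} + 342\right) + 7504 = \frac{4847}{14} + 7504 = \frac{109903}{14} \approx 7850.2$)
$\frac{f}{-48329} + \frac{13372}{A} = - \frac{27341}{-48329} + \frac{13372}{\frac{109903}{14}} = \left(-27341\right) \left(- \frac{1}{48329}\right) + 13372 \cdot \frac{14}{109903} = \frac{27341}{48329} + \frac{187208}{109903} = \frac{12052433355}{5311502087}$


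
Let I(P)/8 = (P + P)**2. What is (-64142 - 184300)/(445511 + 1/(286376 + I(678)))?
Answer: -3725701820688/6681000570905 ≈ -0.55766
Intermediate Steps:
I(P) = 32*P**2 (I(P) = 8*(P + P)**2 = 8*(2*P)**2 = 8*(4*P**2) = 32*P**2)
(-64142 - 184300)/(445511 + 1/(286376 + I(678))) = (-64142 - 184300)/(445511 + 1/(286376 + 32*678**2)) = -248442/(445511 + 1/(286376 + 32*459684)) = -248442/(445511 + 1/(286376 + 14709888)) = -248442/(445511 + 1/14996264) = -248442/6681000570905/14996264 = -248442*14996264/6681000570905 = -3725701820688/6681000570905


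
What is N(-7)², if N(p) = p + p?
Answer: 196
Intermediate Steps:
N(p) = 2*p
N(-7)² = (2*(-7))² = (-14)² = 196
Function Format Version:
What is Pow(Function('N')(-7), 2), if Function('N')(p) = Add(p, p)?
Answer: 196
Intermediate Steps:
Function('N')(p) = Mul(2, p)
Pow(Function('N')(-7), 2) = Pow(Mul(2, -7), 2) = Pow(-14, 2) = 196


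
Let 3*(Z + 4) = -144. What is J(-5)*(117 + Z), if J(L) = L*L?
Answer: 1625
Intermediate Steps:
J(L) = L²
Z = -52 (Z = -4 + (⅓)*(-144) = -4 - 48 = -52)
J(-5)*(117 + Z) = (-5)²*(117 - 52) = 25*65 = 1625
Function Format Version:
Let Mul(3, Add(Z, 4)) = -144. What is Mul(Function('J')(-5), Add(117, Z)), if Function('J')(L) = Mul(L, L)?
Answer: 1625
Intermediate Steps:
Function('J')(L) = Pow(L, 2)
Z = -52 (Z = Add(-4, Mul(Rational(1, 3), -144)) = Add(-4, -48) = -52)
Mul(Function('J')(-5), Add(117, Z)) = Mul(Pow(-5, 2), Add(117, -52)) = Mul(25, 65) = 1625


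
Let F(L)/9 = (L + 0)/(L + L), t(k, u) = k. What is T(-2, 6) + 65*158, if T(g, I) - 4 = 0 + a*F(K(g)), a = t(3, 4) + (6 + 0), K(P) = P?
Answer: 20629/2 ≈ 10315.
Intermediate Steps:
F(L) = 9/2 (F(L) = 9*((L + 0)/(L + L)) = 9*(L/((2*L))) = 9*(L*(1/(2*L))) = 9*(½) = 9/2)
a = 9 (a = 3 + (6 + 0) = 3 + 6 = 9)
T(g, I) = 89/2 (T(g, I) = 4 + (0 + 9*(9/2)) = 4 + (0 + 81/2) = 4 + 81/2 = 89/2)
T(-2, 6) + 65*158 = 89/2 + 65*158 = 89/2 + 10270 = 20629/2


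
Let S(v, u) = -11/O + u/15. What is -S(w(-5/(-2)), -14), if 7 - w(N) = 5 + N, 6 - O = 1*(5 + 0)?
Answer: 179/15 ≈ 11.933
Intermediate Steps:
O = 1 (O = 6 - (5 + 0) = 6 - 5 = 1)
w(N) = 2 - N (w(N) = 7 - (5 + N) = 7 + (-5 - N) = 2 - N)
S(v, u) = -11 + u/15 (S(v, u) = -11/1 + u/15 = -11*1 + u*(1/15) = -11 + u/15)
-S(w(-5/(-2)), -14) = -(-11 + (1/15)*(-14)) = -(-11 - 14/15) = -1*(-179/15) = 179/15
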